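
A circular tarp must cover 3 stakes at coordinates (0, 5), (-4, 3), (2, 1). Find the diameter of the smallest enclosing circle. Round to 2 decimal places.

6.32

Call the three points A, B, C in the order given.
Side lengths²: AB² = 20, AC² = 20, BC² = 40.
Since BC² = 40 ≥ 20 + 20 = 40, the angle opposite BC is not acute, so the smallest enclosing circle has BC as diameter.
Centre = midpoint of BC = (-1, 2), r² = 40/4 = 10.
Diameter = 2r = 2√10 ≈ 6.32.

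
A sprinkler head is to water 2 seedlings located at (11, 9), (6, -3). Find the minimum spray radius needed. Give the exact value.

The smallest circle enclosing two points has them as diameter endpoints.
Centre = midpoint = (8.5, 3); r² = |(11, 9)−(6, -3)|²/4 = 169/4 = 42.25.
r = √(42.25) = 6.5.

6.5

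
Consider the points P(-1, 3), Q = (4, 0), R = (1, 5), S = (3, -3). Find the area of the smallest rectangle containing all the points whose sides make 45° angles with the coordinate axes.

In coordinates u = x + y, v = x − y the rectangle is axis-aligned; the map (x,y)→(u,v) scales areas by 2.
u-values: 2, 4, 6, 0; range = 6 − 0 = 6.
v-values: -4, 4, -4, 6; range = 6 − (-4) = 10.
Area = (6 × 10) / 2 = 30.

30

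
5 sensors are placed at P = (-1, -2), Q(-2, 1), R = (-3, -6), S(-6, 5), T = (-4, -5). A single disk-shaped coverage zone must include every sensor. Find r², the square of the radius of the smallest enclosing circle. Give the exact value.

A smallest enclosing disk is always determined by at most three of the input points on its boundary.
The farthest pair is R–S with squared distance 130. The circle on this segment as diameter has centre (-4.5, -0.5) and r² = 130/4 = 32.5.
Check P: distance² to centre = 14.5 ≤ 32.5, so it lies inside.
All remaining points lie in this disk, and no smaller disk contains both endpoints, so this is the minimum enclosing circle.

32.5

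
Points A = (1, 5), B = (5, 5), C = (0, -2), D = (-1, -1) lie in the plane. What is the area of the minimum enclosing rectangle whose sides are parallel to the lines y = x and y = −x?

36

In coordinates u = x + y, v = x − y the rectangle is axis-aligned; the map (x,y)→(u,v) scales areas by 2.
u-values: 6, 10, -2, -2; range = 10 − (-2) = 12.
v-values: -4, 0, 2, 0; range = 2 − (-4) = 6.
Area = (12 × 6) / 2 = 36.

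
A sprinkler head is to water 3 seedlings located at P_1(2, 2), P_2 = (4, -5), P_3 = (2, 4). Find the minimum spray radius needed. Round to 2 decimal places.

Side lengths²: P_1P_2² = 53, P_1P_3² = 4, P_2P_3² = 85.
Since P_2P_3² = 85 ≥ 53 + 4 = 57, the angle opposite P_2P_3 is not acute, so the smallest enclosing circle has P_2P_3 as diameter.
Centre = midpoint of P_2P_3 = (3, -0.5), r² = 85/4 = 21.25.
r = √(21.25) ≈ 4.61.

4.61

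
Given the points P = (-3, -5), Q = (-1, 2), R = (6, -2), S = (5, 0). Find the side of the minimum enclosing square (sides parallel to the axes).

9

The bounding box has width 9 and height 7.
An axis-aligned square enclosing the set must have side ≥ max(width, height).
So the minimum side is max(9, 7) = 9.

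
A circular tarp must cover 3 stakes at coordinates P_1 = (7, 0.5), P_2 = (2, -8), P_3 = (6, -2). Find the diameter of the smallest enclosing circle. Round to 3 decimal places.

Side lengths²: P_1P_2² = 97.25, P_1P_3² = 7.25, P_2P_3² = 52.
Since P_1P_2² = 97.25 ≥ 52 + 7.25 = 59.25, the angle opposite P_1P_2 is not acute, so the smallest enclosing circle has P_1P_2 as diameter.
Centre = midpoint of P_1P_2 = (4.5, -3.75), r² = 97.25/4 = 24.3125.
Diameter = 2r = 2√(24.3125) ≈ 9.862.

9.862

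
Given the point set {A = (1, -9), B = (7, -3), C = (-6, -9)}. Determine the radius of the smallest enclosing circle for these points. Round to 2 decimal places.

Side lengths²: AB² = 72, AC² = 49, BC² = 205.
Since BC² = 205 ≥ 72 + 49 = 121, the angle opposite BC is not acute, so the smallest enclosing circle has BC as diameter.
Centre = midpoint of BC = (0.5, -6), r² = 205/4 = 51.25.
r = √(51.25) ≈ 7.16.

7.16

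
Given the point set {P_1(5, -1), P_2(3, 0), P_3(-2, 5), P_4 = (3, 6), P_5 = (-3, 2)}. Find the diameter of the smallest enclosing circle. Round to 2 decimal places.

9.22

A smallest enclosing disk is always determined by at most three of the input points on its boundary.
The farthest pair is P_1–P_3 with squared distance 85. The circle on this segment as diameter has centre (1.5, 2) and r² = 85/4 = 21.25.
Check P_2: distance² to centre = 6.25 ≤ 21.25, so it lies inside.
All remaining points lie in this disk, and no smaller disk contains both endpoints, so this is the minimum enclosing circle.
Diameter = 2r = 2√(21.25) ≈ 9.22.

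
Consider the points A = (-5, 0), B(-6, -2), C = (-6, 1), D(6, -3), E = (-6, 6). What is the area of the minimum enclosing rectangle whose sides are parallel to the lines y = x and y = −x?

115.5

In coordinates u = x + y, v = x − y the rectangle is axis-aligned; the map (x,y)→(u,v) scales areas by 2.
u-values: -5, -8, -5, 3, 0; range = 3 − (-8) = 11.
v-values: -5, -4, -7, 9, -12; range = 9 − (-12) = 21.
Area = (11 × 21) / 2 = 115.5.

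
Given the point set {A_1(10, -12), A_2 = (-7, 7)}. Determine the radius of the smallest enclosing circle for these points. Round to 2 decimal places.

12.75

The smallest circle enclosing two points has them as diameter endpoints.
Centre = midpoint = (1.5, -2.5); r² = |A_1A_2|²/4 = 650/4 = 162.5.
r = √(162.5) ≈ 12.75.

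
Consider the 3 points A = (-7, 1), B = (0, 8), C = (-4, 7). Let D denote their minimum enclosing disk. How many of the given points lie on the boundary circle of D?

2

Side lengths²: AB² = 98, AC² = 45, BC² = 17.
Since AB² = 98 ≥ 45 + 17 = 62, the angle opposite AB is not acute, so the smallest enclosing circle has AB as diameter.
Centre = midpoint of AB = (-3.5, 4.5), r² = 98/4 = 24.5.
The points at distance exactly r from the centre are A, B — 2 points.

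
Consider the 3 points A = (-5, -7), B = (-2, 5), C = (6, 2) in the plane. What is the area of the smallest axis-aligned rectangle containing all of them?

x ranges over [-5, 6], width 11.
y ranges over [-7, 5], height 12.
Area = 11 × 12 = 132.

132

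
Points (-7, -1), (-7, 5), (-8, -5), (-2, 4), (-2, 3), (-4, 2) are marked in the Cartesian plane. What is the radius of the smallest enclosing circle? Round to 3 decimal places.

5.434

The minimum enclosing circle of a finite set is fixed by two of the points (as a diameter) or three (as a circumcircle).
The minimum enclosing circle is determined by three boundary points: (-7, 5), (-8, -5), (-2, 4).
Their circumcentre is (-185/34, -7/34) with r² = 17069/578.
The farthest remaining point (-2, 3) is at distance² 12785/578 ≤ 17069/578.
r = √(17069/578) ≈ 5.434.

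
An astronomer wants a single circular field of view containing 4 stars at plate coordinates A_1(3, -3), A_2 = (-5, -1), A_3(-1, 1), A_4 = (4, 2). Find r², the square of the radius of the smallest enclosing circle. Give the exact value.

By Welzl's lemma the MEC is supported by two points (diametrically opposite) or three points (on a circumcircle).
The minimum enclosing circle is determined by three boundary points: A_1, A_2, A_4.
Their circumcentre is (-3/7, 2/7) with r² = 1105/49.
The farthest remaining point A_3 is at distance² 41/49 ≤ 1105/49.

1105/49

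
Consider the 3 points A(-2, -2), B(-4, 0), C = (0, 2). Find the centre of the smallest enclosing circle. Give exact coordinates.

(-5/3, 1/3)

Side lengths²: AB² = 8, AC² = 20, BC² = 20.
Since BC² = 20 < 20 + 8 = 28, the triangle is acute, so the smallest enclosing circle is the circumcircle.
Circumcentre = (-5/3, 1/3), r² = 50/9.
Centre = (-5/3, 1/3).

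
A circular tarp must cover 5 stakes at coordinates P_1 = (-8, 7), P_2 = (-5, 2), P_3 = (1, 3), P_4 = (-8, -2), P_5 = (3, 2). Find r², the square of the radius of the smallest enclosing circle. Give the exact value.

A smallest enclosing disk is always determined by at most three of the input points on its boundary.
The minimum enclosing circle is determined by three boundary points: P_1, P_4, P_5.
Their circumcentre is (-75/22, 2.5) with r² = 10001/242.
The farthest remaining point P_3 is at distance² 4765/242 ≤ 10001/242.

10001/242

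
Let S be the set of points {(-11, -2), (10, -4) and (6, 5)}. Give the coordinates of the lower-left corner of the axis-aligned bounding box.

x-range [-11, 10], y-range [-4, 5].
The lower-left corner is (-11, -4).

(-11, -4)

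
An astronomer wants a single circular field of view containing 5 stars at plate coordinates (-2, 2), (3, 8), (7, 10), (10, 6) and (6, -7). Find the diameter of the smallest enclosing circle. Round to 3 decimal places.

17.029

The farthest pair is (7, 10)–(6, -7) with squared distance 290. The circle on this segment as diameter has centre (6.5, 1.5) and r² = 290/4 = 72.5.
Check (-2, 2): distance² to centre = 72.5 ≤ 72.5, so it lies inside.
All remaining points lie in this disk, and no smaller disk contains both endpoints, so this is the minimum enclosing circle.
Diameter = 2r = 2√(72.5) ≈ 17.029.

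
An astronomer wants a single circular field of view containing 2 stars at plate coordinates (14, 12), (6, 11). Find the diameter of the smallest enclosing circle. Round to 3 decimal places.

8.062

The smallest circle enclosing two points has them as diameter endpoints.
Centre = midpoint = (10, 11.5); r² = |(14, 12)−(6, 11)|²/4 = 65/4 = 16.25.
Diameter = 2r = 2√(16.25) ≈ 8.062.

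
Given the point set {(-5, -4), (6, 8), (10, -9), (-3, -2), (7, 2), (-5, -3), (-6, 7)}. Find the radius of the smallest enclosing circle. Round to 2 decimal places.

11.31

The farthest pair is (10, -9)–(-6, 7) with squared distance 512. The circle on this segment as diameter has centre (2, -1) and r² = 512/4 = 128.
Check (-5, -4): distance² to centre = 58 ≤ 128, so it lies inside.
All remaining points lie in this disk, and no smaller disk contains both endpoints, so this is the minimum enclosing circle.
r = √128 ≈ 11.31.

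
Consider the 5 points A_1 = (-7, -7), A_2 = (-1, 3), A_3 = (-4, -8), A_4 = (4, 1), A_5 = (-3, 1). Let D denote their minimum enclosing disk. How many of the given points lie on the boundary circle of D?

2

The minimum enclosing circle of a finite set is fixed by two of the points (as a diameter) or three (as a circumcircle).
The farthest pair is A_1–A_4 with squared distance 185. The circle on this segment as diameter has centre (-1.5, -3) and r² = 185/4 = 46.25.
Check A_2: distance² to centre = 36.25 ≤ 46.25, so it lies inside.
All remaining points lie in this disk, and no smaller disk contains both endpoints, so this is the minimum enclosing circle.
The points at distance exactly r from the centre are A_1, A_4 — 2 points.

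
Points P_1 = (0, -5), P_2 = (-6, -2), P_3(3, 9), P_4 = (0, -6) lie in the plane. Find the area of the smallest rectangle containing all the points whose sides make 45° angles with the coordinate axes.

In coordinates u = x + y, v = x − y the rectangle is axis-aligned; the map (x,y)→(u,v) scales areas by 2.
u-values: -5, -8, 12, -6; range = 12 − (-8) = 20.
v-values: 5, -4, -6, 6; range = 6 − (-6) = 12.
Area = (20 × 12) / 2 = 120.

120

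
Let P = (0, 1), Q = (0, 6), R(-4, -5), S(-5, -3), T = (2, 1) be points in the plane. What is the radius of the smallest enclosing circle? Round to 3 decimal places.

5.852

The minimum enclosing circle of a finite set is fixed by two of the points (as a diameter) or three (as a circumcircle).
The farthest pair is Q–R with squared distance 137. The circle on this segment as diameter has centre (-2, 0.5) and r² = 137/4 = 34.25.
Check P: distance² to centre = 4.25 ≤ 34.25, so it lies inside.
All remaining points lie in this disk, and no smaller disk contains both endpoints, so this is the minimum enclosing circle.
r = √(34.25) ≈ 5.852.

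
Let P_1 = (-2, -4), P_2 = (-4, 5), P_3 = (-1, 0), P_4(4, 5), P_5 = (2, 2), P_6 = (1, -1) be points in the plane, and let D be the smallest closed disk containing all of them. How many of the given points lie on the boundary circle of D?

3

By Welzl's lemma the MEC is supported by two points (diametrically opposite) or three points (on a circumcircle).
The minimum enclosing circle is determined by three boundary points: P_1, P_2, P_4.
Their circumcentre is (0, 7/6) with r² = 1105/36.
The farthest remaining point P_6 is at distance² 205/36 ≤ 1105/36.
The points at distance exactly r from the centre are P_1, P_2, P_4 — 3 points.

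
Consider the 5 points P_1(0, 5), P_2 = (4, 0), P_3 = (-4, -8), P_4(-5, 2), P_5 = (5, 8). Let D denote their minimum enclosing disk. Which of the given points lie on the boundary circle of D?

The farthest pair is P_3–P_5 with squared distance 337. The circle on this segment as diameter has centre (0.5, 0) and r² = 337/4 = 84.25.
Check P_1: distance² to centre = 25.25 ≤ 84.25, so it lies inside.
All remaining points lie in this disk, and no smaller disk contains both endpoints, so this is the minimum enclosing circle.
The points at distance exactly r from the centre are P_3, P_5 — 2 points.

P_3, P_5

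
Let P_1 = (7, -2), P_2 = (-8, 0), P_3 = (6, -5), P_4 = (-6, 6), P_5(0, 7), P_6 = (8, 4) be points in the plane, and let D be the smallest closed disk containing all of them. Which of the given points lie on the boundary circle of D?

By Welzl's lemma the MEC is supported by two points (diametrically opposite) or three points (on a circumcircle).
The minimum enclosing circle is determined by three boundary points: P_2, P_3, P_6.
Their circumcentre is (0.25, 1) with r² = 69.0625.
The farthest remaining point P_4 is at distance² 64.0625 ≤ 69.0625.
The points at distance exactly r from the centre are P_2, P_3, P_6 — 3 points.

P_2, P_3, P_6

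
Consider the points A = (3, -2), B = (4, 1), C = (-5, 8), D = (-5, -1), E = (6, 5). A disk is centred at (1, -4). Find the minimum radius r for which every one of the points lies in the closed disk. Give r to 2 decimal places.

The required radius is the distance from (1, -4) to the farthest point.
Squared distances: 8, 34, 180, 45, 106.
Maximum is 180, attained at C.
r = √180 ≈ 13.42.

13.42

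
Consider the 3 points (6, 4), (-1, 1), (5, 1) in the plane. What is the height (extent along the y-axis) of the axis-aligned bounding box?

max y = 4, min y = 1, so height = 3.

3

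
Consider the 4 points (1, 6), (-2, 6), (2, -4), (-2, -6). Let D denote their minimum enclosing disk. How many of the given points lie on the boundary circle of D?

3

The minimum enclosing circle of a finite set is fixed by two of the points (as a diameter) or three (as a circumcircle).
The farthest pair is (1, 6)–(-2, -6) with squared distance 153. The circle on this segment as diameter has centre (-0.5, 0) and r² = 153/4 = 38.25.
Check (-2, 6): distance² to centre = 38.25 ≤ 38.25, so it lies inside.
All remaining points lie in this disk, and no smaller disk contains both endpoints, so this is the minimum enclosing circle.
The points at distance exactly r from the centre are (1, 6), (-2, 6), (-2, -6) — 3 points.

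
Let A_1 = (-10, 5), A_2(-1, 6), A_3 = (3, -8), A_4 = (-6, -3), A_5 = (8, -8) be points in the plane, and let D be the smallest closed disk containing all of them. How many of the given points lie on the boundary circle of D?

2

The minimum enclosing circle of a finite set is fixed by two of the points (as a diameter) or three (as a circumcircle).
The farthest pair is A_1–A_5 with squared distance 493. The circle on this segment as diameter has centre (-1, -1.5) and r² = 493/4 = 123.25.
Check A_2: distance² to centre = 56.25 ≤ 123.25, so it lies inside.
All remaining points lie in this disk, and no smaller disk contains both endpoints, so this is the minimum enclosing circle.
The points at distance exactly r from the centre are A_1, A_5 — 2 points.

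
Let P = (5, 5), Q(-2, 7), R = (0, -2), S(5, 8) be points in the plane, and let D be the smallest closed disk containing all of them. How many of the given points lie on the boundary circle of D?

3

A smallest enclosing disk is always determined by at most three of the input points on its boundary.
The minimum enclosing circle is determined by three boundary points: Q, R, S.
Their circumcentre is (55/26, 83/26) with r² = 10625/338.
The farthest remaining point P is at distance² 3917/338 ≤ 10625/338.
The points at distance exactly r from the centre are Q, R, S — 3 points.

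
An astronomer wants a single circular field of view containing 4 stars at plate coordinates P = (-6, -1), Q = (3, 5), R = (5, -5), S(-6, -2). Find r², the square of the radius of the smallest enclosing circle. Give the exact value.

40.625

A smallest enclosing disk is always determined by at most three of the input points on its boundary.
The minimum enclosing circle is determined by three boundary points: Q, R, S.
Their circumcentre is (0.25, -0.75) with r² = 40.625.
The farthest remaining point P is at distance² 39.125 ≤ 40.625.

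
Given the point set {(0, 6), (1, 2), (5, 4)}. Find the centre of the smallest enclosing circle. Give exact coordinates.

(41/18, 40/9)

Call the three points A, B, C in the order given.
Side lengths²: AB² = 17, AC² = 29, BC² = 20.
Since AC² = 29 < 20 + 17 = 37, the triangle is acute, so the smallest enclosing circle is the circumcircle.
Circumcentre = (41/18, 40/9), r² = 2465/324.
Centre = (41/18, 40/9).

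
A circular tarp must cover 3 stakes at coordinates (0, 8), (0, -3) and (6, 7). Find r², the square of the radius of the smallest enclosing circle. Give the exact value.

Call the three points A, B, C in the order given.
Side lengths²: AB² = 121, AC² = 37, BC² = 136.
Since BC² = 136 < 121 + 37 = 158, the triangle is acute, so the smallest enclosing circle is the circumcircle.
Circumcentre = (13/6, 2.5), r² = 629/18.

629/18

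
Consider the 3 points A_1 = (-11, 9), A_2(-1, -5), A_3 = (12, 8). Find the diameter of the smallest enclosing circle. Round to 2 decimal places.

Side lengths²: A_1A_2² = 296, A_1A_3² = 530, A_2A_3² = 338.
Since A_1A_3² = 530 < 338 + 296 = 634, the triangle is acute, so the smallest enclosing circle is the circumcircle.
Circumcentre = (5/12, 79/12), r² = 9805/72.
Diameter = 2r = 2√(9805/72) ≈ 23.34.

23.34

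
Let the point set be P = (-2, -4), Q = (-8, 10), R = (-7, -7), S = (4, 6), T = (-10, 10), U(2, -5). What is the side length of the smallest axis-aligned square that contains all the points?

17

The bounding box has width 14 and height 17.
An axis-aligned square enclosing the set must have side ≥ max(width, height).
So the minimum side is max(14, 17) = 17.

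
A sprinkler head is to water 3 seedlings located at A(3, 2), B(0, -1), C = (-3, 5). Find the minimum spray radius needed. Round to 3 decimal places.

Side lengths²: AB² = 18, AC² = 45, BC² = 45.
Since BC² = 45 < 45 + 18 = 63, the triangle is acute, so the smallest enclosing circle is the circumcircle.
Circumcentre = (-0.5, 2.5), r² = 12.5.
r = √(12.5) ≈ 3.536.

3.536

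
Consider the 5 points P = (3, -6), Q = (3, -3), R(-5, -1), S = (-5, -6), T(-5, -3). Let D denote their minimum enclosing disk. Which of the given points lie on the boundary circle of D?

A smallest enclosing disk is always determined by at most three of the input points on its boundary.
The farthest pair is P–R with squared distance 89. The circle on this segment as diameter has centre (-1, -3.5) and r² = 89/4 = 22.25.
Check Q: distance² to centre = 16.25 ≤ 22.25, so it lies inside.
All remaining points lie in this disk, and no smaller disk contains both endpoints, so this is the minimum enclosing circle.
The points at distance exactly r from the centre are P, R, S — 3 points.

P, R, S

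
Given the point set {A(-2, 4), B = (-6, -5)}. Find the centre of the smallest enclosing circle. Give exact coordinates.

(-4, -0.5)

The smallest circle enclosing two points has them as diameter endpoints.
Centre = midpoint = (-4, -0.5); r² = |AB|²/4 = 97/4 = 24.25.
Centre = (-4, -0.5).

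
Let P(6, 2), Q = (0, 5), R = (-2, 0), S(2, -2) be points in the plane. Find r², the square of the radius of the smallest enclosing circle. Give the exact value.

The minimum enclosing circle is determined by three boundary points: P, Q, R.
Their circumcentre is (23/12, 4/3) with r² = 2465/144.
The farthest remaining point S is at distance² 1601/144 ≤ 2465/144.

2465/144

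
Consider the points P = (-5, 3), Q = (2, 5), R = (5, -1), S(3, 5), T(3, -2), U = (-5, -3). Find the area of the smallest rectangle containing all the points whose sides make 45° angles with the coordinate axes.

112

In coordinates u = x + y, v = x − y the rectangle is axis-aligned; the map (x,y)→(u,v) scales areas by 2.
u-values: -2, 7, 4, 8, 1, -8; range = 8 − (-8) = 16.
v-values: -8, -3, 6, -2, 5, -2; range = 6 − (-8) = 14.
Area = (16 × 14) / 2 = 112.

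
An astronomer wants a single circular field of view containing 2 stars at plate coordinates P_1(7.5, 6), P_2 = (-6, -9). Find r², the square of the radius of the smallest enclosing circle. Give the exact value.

101.8125

The smallest circle enclosing two points has them as diameter endpoints.
Centre = midpoint = (0.75, -1.5); r² = |P_1P_2|²/4 = 407.25/4 = 101.8125.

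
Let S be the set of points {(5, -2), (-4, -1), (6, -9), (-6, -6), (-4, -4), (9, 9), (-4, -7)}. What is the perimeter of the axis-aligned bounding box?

Width = max x − min x = 9 − (-6) = 15.
Height = max y − min y = 9 − (-9) = 18.
Perimeter = 2(15 + 18) = 66.

66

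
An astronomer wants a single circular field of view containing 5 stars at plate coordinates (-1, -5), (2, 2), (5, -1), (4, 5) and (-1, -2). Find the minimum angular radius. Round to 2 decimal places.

5.59

The farthest pair is (-1, -5)–(4, 5) with squared distance 125. The circle on this segment as diameter has centre (1.5, 0) and r² = 125/4 = 31.25.
Check (2, 2): distance² to centre = 4.25 ≤ 31.25, so it lies inside.
All remaining points lie in this disk, and no smaller disk contains both endpoints, so this is the minimum enclosing circle.
r = √(31.25) ≈ 5.59.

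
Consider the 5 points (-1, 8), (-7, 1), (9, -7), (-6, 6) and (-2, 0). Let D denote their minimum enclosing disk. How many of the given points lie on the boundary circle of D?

2

The minimum enclosing circle of a finite set is fixed by two of the points (as a diameter) or three (as a circumcircle).
The farthest pair is (9, -7)–(-6, 6) with squared distance 394. The circle on this segment as diameter has centre (1.5, -0.5) and r² = 394/4 = 98.5.
Check (-1, 8): distance² to centre = 78.5 ≤ 98.5, so it lies inside.
All remaining points lie in this disk, and no smaller disk contains both endpoints, so this is the minimum enclosing circle.
The points at distance exactly r from the centre are (9, -7), (-6, 6) — 2 points.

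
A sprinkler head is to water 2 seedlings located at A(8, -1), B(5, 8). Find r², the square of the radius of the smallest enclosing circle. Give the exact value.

The smallest circle enclosing two points has them as diameter endpoints.
Centre = midpoint = (6.5, 3.5); r² = |AB|²/4 = 90/4 = 22.5.

22.5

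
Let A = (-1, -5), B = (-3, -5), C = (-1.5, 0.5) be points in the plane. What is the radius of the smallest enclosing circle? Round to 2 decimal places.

2.86

Side lengths²: AB² = 4, AC² = 30.5, BC² = 32.5.
Since BC² = 32.5 < 30.5 + 4 = 34.5, the triangle is acute, so the smallest enclosing circle is the circumcircle.
Circumcentre = (-2, -51/22), r² = 3965/484.
r = √(3965/484) ≈ 2.86.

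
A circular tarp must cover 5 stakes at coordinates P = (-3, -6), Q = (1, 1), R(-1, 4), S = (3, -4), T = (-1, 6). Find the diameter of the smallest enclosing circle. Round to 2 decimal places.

12.19

The minimum enclosing circle is determined by three boundary points: P, S, T.
Their circumcentre is (-28/17, -1/17) with r² = 10730/289.
The farthest remaining point R is at distance² 4882/289 ≤ 10730/289.
Diameter = 2r = 2√(10730/289) ≈ 12.19.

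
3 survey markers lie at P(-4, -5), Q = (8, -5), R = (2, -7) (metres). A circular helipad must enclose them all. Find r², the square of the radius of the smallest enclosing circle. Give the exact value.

36

Side lengths²: PQ² = 144, PR² = 40, QR² = 40.
Since PQ² = 144 ≥ 40 + 40 = 80, the angle opposite PQ is not acute, so the smallest enclosing circle has PQ as diameter.
Centre = midpoint of PQ = (2, -5), r² = 144/4 = 36.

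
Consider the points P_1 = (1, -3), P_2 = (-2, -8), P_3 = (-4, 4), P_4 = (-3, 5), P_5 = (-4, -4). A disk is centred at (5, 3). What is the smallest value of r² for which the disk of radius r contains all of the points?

The required radius is the distance from (5, 3) to the farthest point.
Squared distances: 52, 170, 82, 68, 130.
Maximum is 170, attained at P_2.

170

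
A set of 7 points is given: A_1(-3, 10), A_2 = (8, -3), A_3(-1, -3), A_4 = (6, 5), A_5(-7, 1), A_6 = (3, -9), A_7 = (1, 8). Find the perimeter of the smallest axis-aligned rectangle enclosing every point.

Width = max x − min x = 8 − (-7) = 15.
Height = max y − min y = 10 − (-9) = 19.
Perimeter = 2(15 + 19) = 68.

68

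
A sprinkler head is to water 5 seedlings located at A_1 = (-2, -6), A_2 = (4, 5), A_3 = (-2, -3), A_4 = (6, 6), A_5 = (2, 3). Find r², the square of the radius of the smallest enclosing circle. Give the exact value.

The minimum enclosing circle of a finite set is fixed by two of the points (as a diameter) or three (as a circumcircle).
The farthest pair is A_1–A_4 with squared distance 208. The circle on this segment as diameter has centre (2, 0) and r² = 208/4 = 52.
Check A_2: distance² to centre = 29 ≤ 52, so it lies inside.
All remaining points lie in this disk, and no smaller disk contains both endpoints, so this is the minimum enclosing circle.

52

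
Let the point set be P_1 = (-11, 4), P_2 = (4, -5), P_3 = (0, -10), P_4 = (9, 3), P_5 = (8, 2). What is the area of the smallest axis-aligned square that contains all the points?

400

The bounding box has width 20 and height 14.
An axis-aligned square enclosing the set must have side ≥ max(width, height).
So the minimum side is max(20, 14) = 20.
Area = 20² = 400.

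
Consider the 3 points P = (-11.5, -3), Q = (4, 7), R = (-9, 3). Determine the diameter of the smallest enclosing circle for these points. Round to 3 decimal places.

18.446

Side lengths²: PQ² = 340.25, PR² = 42.25, QR² = 185.
Since PQ² = 340.25 ≥ 185 + 42.25 = 227.25, the angle opposite PQ is not acute, so the smallest enclosing circle has PQ as diameter.
Centre = midpoint of PQ = (-3.75, 2), r² = 340.25/4 = 85.0625.
Diameter = 2r = 2√(85.0625) ≈ 18.446.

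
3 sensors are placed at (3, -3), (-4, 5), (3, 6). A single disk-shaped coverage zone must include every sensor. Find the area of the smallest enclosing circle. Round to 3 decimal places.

Call the three points A, B, C in the order given.
Side lengths²: AB² = 113, AC² = 81, BC² = 50.
Since AB² = 113 < 81 + 50 = 131, the triangle is acute, so the smallest enclosing circle is the circumcircle.
Circumcentre = (1/14, 1.5), r² = 2825/98.
Area = π·r² = π·2825/98 ≈ 90.561.

90.561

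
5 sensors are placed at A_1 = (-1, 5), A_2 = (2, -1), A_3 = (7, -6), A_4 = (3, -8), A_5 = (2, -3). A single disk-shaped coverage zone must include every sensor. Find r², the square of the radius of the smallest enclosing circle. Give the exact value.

6845/144

The minimum enclosing circle is determined by three boundary points: A_1, A_3, A_4.
Their circumcentre is (25/12, -7/6) with r² = 6845/144.
The farthest remaining point A_5 is at distance² 485/144 ≤ 6845/144.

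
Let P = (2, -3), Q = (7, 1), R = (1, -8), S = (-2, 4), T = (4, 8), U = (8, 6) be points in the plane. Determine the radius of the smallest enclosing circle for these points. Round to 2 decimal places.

8.14

The farthest pair is R–T with squared distance 265. The circle on this segment as diameter has centre (2.5, 0) and r² = 265/4 = 66.25.
Check P: distance² to centre = 9.25 ≤ 66.25, so it lies inside.
All remaining points lie in this disk, and no smaller disk contains both endpoints, so this is the minimum enclosing circle.
r = √(66.25) ≈ 8.14.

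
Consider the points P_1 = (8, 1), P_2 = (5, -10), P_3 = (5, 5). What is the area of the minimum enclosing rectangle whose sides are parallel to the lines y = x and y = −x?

112.5

In coordinates u = x + y, v = x − y the rectangle is axis-aligned; the map (x,y)→(u,v) scales areas by 2.
u-values: 9, -5, 10; range = 10 − (-5) = 15.
v-values: 7, 15, 0; range = 15 − 0 = 15.
Area = (15 × 15) / 2 = 112.5.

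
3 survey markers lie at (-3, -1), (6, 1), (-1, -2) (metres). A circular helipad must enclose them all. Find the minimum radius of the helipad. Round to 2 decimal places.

4.61

Call the three points A, B, C in the order given.
Side lengths²: AB² = 85, AC² = 5, BC² = 58.
Since AB² = 85 ≥ 58 + 5 = 63, the angle opposite AB is not acute, so the smallest enclosing circle has AB as diameter.
Centre = midpoint of AB = (1.5, 0), r² = 85/4 = 21.25.
r = √(21.25) ≈ 4.61.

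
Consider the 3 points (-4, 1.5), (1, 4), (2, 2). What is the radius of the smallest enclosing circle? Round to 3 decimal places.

Call the three points A, B, C in the order given.
Side lengths²: AB² = 31.25, AC² = 36.25, BC² = 5.
Since AC² = 36.25 ≥ 31.25 + 5 = 36.25, the angle opposite AC is not acute, so the smallest enclosing circle has AC as diameter.
Centre = midpoint of AC = (-1, 1.75), r² = 36.25/4 = 9.0625.
r = √(9.0625) ≈ 3.010.

3.010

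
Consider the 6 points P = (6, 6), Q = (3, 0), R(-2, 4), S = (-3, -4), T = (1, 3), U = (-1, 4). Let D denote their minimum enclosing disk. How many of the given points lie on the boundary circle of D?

A smallest enclosing disk is always determined by at most three of the input points on its boundary.
The farthest pair is P–S with squared distance 181. The circle on this segment as diameter has centre (1.5, 1) and r² = 181/4 = 45.25.
Check Q: distance² to centre = 3.25 ≤ 45.25, so it lies inside.
All remaining points lie in this disk, and no smaller disk contains both endpoints, so this is the minimum enclosing circle.
The points at distance exactly r from the centre are P, S — 2 points.

2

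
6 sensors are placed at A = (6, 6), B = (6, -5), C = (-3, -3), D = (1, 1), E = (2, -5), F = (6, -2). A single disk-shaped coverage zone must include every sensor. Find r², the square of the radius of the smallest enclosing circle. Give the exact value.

The minimum enclosing circle of a finite set is fixed by two of the points (as a diameter) or three (as a circumcircle).
The minimum enclosing circle is determined by three boundary points: A, B, C.
Their circumcentre is (2.5, 0.5) with r² = 42.5.
The farthest remaining point E is at distance² 30.5 ≤ 42.5.

42.5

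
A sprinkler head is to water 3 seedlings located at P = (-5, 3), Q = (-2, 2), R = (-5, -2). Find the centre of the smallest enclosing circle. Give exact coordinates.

(-25/6, 0.5)

Side lengths²: PQ² = 10, PR² = 25, QR² = 25.
Since QR² = 25 < 25 + 10 = 35, the triangle is acute, so the smallest enclosing circle is the circumcircle.
Circumcentre = (-25/6, 0.5), r² = 125/18.
Centre = (-25/6, 0.5).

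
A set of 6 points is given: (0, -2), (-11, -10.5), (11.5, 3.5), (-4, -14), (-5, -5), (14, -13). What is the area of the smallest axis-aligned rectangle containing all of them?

x ranges over [-11, 14], width 25.
y ranges over [-14, 3.5], height 17.5.
Area = 25 × 17.5 = 437.5.

437.5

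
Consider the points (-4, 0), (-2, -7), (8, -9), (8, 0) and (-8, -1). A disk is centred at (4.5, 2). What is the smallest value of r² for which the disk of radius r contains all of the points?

The required radius is the distance from (4.5, 2) to the farthest point.
Squared distances: 76.25, 123.25, 133.25, 16.25, 165.25.
Maximum is 165.25, attained at (-8, -1).

165.25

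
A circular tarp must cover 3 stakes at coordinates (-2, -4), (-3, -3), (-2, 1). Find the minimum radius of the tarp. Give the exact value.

Call the three points A, B, C in the order given.
Side lengths²: AB² = 2, AC² = 25, BC² = 17.
Since AC² = 25 ≥ 17 + 2 = 19, the angle opposite AC is not acute, so the smallest enclosing circle has AC as diameter.
Centre = midpoint of AC = (-2, -1.5), r² = 25/4 = 6.25.
r = √(6.25) = 2.5.

2.5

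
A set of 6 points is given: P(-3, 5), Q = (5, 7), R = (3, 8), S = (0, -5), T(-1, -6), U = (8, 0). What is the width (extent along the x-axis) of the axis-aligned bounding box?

max x = 8, min x = -3, so width = 11.

11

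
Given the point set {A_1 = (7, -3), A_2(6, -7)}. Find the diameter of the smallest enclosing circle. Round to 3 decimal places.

The smallest circle enclosing two points has them as diameter endpoints.
Centre = midpoint = (6.5, -5); r² = |A_1A_2|²/4 = 17/4 = 4.25.
Diameter = 2r = 2√(4.25) ≈ 4.123.

4.123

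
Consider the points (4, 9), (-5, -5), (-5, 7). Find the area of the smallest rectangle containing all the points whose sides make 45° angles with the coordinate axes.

In coordinates u = x + y, v = x − y the rectangle is axis-aligned; the map (x,y)→(u,v) scales areas by 2.
u-values: 13, -10, 2; range = 13 − (-10) = 23.
v-values: -5, 0, -12; range = 0 − (-12) = 12.
Area = (23 × 12) / 2 = 138.

138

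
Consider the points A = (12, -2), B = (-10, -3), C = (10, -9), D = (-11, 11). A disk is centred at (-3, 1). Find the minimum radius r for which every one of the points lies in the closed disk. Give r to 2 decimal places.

The required radius is the distance from (-3, 1) to the farthest point.
Squared distances: 234, 65, 269, 164.
Maximum is 269, attained at C.
r = √269 ≈ 16.40.

16.40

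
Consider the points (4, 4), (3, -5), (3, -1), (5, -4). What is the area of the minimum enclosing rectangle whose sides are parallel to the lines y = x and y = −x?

In coordinates u = x + y, v = x − y the rectangle is axis-aligned; the map (x,y)→(u,v) scales areas by 2.
u-values: 8, -2, 2, 1; range = 8 − (-2) = 10.
v-values: 0, 8, 4, 9; range = 9 − 0 = 9.
Area = (10 × 9) / 2 = 45.

45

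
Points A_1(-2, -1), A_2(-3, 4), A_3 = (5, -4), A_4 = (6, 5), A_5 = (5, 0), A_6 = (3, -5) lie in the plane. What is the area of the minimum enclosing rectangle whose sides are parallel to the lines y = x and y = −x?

In coordinates u = x + y, v = x − y the rectangle is axis-aligned; the map (x,y)→(u,v) scales areas by 2.
u-values: -3, 1, 1, 11, 5, -2; range = 11 − (-3) = 14.
v-values: -1, -7, 9, 1, 5, 8; range = 9 − (-7) = 16.
Area = (14 × 16) / 2 = 112.

112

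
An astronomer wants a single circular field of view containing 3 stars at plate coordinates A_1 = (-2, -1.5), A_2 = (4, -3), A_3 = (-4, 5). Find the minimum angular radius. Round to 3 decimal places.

5.657

Side lengths²: A_1A_2² = 38.25, A_1A_3² = 46.25, A_2A_3² = 128.
Since A_2A_3² = 128 ≥ 46.25 + 38.25 = 84.5, the angle opposite A_2A_3 is not acute, so the smallest enclosing circle has A_2A_3 as diameter.
Centre = midpoint of A_2A_3 = (0, 1), r² = 128/4 = 32.
r = √32 ≈ 5.657.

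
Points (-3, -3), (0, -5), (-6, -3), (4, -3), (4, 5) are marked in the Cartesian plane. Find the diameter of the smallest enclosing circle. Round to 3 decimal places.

The minimum enclosing circle of a finite set is fixed by two of the points (as a diameter) or three (as a circumcircle).
The farthest pair is (-6, -3)–(4, 5) with squared distance 164. The circle on this segment as diameter has centre (-1, 1) and r² = 164/4 = 41.
Check (-3, -3): distance² to centre = 20 ≤ 41, so it lies inside.
All remaining points lie in this disk, and no smaller disk contains both endpoints, so this is the minimum enclosing circle.
Diameter = 2r = 2√41 ≈ 12.806.

12.806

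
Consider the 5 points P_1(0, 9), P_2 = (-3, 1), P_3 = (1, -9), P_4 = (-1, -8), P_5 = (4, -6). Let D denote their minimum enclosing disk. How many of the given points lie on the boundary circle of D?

2

The farthest pair is P_1–P_3 with squared distance 325. The circle on this segment as diameter has centre (0.5, 0) and r² = 325/4 = 81.25.
Check P_2: distance² to centre = 13.25 ≤ 81.25, so it lies inside.
All remaining points lie in this disk, and no smaller disk contains both endpoints, so this is the minimum enclosing circle.
The points at distance exactly r from the centre are P_1, P_3 — 2 points.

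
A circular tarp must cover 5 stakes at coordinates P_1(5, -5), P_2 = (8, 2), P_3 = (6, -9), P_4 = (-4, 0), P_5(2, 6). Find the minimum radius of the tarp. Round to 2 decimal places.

7.77

A smallest enclosing disk is always determined by at most three of the input points on its boundary.
The minimum enclosing circle is determined by three boundary points: P_3, P_4, P_5.
Their circumcentre is (137/38, -61/38) with r² = 43621/722.
The farthest remaining point P_2 is at distance² 23329/722 ≤ 43621/722.
r = √(43621/722) ≈ 7.77.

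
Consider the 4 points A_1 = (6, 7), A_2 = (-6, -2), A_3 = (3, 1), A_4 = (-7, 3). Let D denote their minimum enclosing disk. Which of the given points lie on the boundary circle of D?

A_1, A_2

The minimum enclosing circle of a finite set is fixed by two of the points (as a diameter) or three (as a circumcircle).
The farthest pair is A_1–A_2 with squared distance 225. The circle on this segment as diameter has centre (0, 2.5) and r² = 225/4 = 56.25.
Check A_3: distance² to centre = 11.25 ≤ 56.25, so it lies inside.
All remaining points lie in this disk, and no smaller disk contains both endpoints, so this is the minimum enclosing circle.
The points at distance exactly r from the centre are A_1, A_2 — 2 points.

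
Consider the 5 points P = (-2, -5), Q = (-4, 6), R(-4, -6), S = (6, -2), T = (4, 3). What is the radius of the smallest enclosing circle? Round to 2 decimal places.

The minimum enclosing circle is determined by three boundary points: Q, R, S.
Their circumcentre is (-0.6, 0) with r² = 47.56.
The farthest remaining point T is at distance² 30.16 ≤ 47.56.
r = √(47.56) ≈ 6.90.

6.90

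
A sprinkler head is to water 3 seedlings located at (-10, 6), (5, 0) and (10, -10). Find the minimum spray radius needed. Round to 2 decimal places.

12.81

Call the three points A, B, C in the order given.
Side lengths²: AB² = 261, AC² = 656, BC² = 125.
Since AC² = 656 ≥ 261 + 125 = 386, the angle opposite AC is not acute, so the smallest enclosing circle has AC as diameter.
Centre = midpoint of AC = (0, -2), r² = 656/4 = 164.
r = √164 ≈ 12.81.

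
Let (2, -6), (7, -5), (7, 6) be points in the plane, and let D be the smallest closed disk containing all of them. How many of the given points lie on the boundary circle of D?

2

Call the three points A, B, C in the order given.
Side lengths²: AB² = 26, AC² = 169, BC² = 121.
Since AC² = 169 ≥ 121 + 26 = 147, the angle opposite AC is not acute, so the smallest enclosing circle has AC as diameter.
Centre = midpoint of AC = (4.5, 0), r² = 169/4 = 42.25.
The points at distance exactly r from the centre are (2, -6), (7, 6) — 2 points.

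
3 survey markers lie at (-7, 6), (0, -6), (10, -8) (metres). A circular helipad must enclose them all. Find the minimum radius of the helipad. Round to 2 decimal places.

Call the three points A, B, C in the order given.
Side lengths²: AB² = 193, AC² = 485, BC² = 104.
Since AC² = 485 ≥ 193 + 104 = 297, the angle opposite AC is not acute, so the smallest enclosing circle has AC as diameter.
Centre = midpoint of AC = (1.5, -1), r² = 485/4 = 121.25.
r = √(121.25) ≈ 11.01.

11.01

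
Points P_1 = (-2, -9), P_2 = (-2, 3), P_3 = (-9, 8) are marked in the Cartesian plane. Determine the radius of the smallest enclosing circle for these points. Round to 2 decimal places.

9.19

Side lengths²: P_1P_2² = 144, P_1P_3² = 338, P_2P_3² = 74.
Since P_1P_3² = 338 ≥ 144 + 74 = 218, the angle opposite P_1P_3 is not acute, so the smallest enclosing circle has P_1P_3 as diameter.
Centre = midpoint of P_1P_3 = (-5.5, -0.5), r² = 338/4 = 84.5.
r = √(84.5) ≈ 9.19.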